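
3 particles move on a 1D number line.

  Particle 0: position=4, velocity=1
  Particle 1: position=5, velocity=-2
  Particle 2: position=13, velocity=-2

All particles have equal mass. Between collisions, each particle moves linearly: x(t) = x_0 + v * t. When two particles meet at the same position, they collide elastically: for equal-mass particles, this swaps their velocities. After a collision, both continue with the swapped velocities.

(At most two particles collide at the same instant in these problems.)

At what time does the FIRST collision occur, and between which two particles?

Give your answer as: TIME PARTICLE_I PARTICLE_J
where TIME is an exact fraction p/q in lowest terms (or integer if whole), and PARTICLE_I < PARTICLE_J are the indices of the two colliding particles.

Pair (0,1): pos 4,5 vel 1,-2 -> gap=1, closing at 3/unit, collide at t=1/3
Pair (1,2): pos 5,13 vel -2,-2 -> not approaching (rel speed 0 <= 0)
Earliest collision: t=1/3 between 0 and 1

Answer: 1/3 0 1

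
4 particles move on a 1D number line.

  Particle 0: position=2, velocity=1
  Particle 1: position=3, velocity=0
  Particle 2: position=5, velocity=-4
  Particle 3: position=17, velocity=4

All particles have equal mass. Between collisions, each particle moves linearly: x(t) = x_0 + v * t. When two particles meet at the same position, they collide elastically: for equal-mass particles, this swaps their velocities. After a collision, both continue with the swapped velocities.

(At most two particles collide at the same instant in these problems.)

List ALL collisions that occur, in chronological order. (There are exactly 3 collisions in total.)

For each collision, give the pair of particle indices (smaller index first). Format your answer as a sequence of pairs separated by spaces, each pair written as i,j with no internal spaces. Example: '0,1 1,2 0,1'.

Answer: 1,2 0,1 1,2

Derivation:
Collision at t=1/2: particles 1 and 2 swap velocities; positions: p0=5/2 p1=3 p2=3 p3=19; velocities now: v0=1 v1=-4 v2=0 v3=4
Collision at t=3/5: particles 0 and 1 swap velocities; positions: p0=13/5 p1=13/5 p2=3 p3=97/5; velocities now: v0=-4 v1=1 v2=0 v3=4
Collision at t=1: particles 1 and 2 swap velocities; positions: p0=1 p1=3 p2=3 p3=21; velocities now: v0=-4 v1=0 v2=1 v3=4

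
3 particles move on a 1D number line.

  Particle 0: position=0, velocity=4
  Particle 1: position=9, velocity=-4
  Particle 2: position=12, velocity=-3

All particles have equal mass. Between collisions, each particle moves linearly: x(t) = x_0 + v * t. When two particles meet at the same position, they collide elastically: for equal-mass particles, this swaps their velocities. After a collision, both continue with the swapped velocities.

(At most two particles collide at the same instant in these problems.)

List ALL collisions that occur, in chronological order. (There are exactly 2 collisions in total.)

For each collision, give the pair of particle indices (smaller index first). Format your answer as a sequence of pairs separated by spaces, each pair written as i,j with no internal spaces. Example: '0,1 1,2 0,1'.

Collision at t=9/8: particles 0 and 1 swap velocities; positions: p0=9/2 p1=9/2 p2=69/8; velocities now: v0=-4 v1=4 v2=-3
Collision at t=12/7: particles 1 and 2 swap velocities; positions: p0=15/7 p1=48/7 p2=48/7; velocities now: v0=-4 v1=-3 v2=4

Answer: 0,1 1,2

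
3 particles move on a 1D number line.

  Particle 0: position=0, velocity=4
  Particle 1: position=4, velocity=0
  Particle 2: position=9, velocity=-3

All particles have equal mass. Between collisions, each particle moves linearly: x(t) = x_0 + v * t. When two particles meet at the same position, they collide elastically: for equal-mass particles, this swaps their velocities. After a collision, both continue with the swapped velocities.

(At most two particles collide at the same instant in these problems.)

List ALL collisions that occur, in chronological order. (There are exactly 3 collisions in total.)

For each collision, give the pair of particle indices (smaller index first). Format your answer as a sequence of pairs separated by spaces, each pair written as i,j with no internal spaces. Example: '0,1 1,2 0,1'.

Answer: 0,1 1,2 0,1

Derivation:
Collision at t=1: particles 0 and 1 swap velocities; positions: p0=4 p1=4 p2=6; velocities now: v0=0 v1=4 v2=-3
Collision at t=9/7: particles 1 and 2 swap velocities; positions: p0=4 p1=36/7 p2=36/7; velocities now: v0=0 v1=-3 v2=4
Collision at t=5/3: particles 0 and 1 swap velocities; positions: p0=4 p1=4 p2=20/3; velocities now: v0=-3 v1=0 v2=4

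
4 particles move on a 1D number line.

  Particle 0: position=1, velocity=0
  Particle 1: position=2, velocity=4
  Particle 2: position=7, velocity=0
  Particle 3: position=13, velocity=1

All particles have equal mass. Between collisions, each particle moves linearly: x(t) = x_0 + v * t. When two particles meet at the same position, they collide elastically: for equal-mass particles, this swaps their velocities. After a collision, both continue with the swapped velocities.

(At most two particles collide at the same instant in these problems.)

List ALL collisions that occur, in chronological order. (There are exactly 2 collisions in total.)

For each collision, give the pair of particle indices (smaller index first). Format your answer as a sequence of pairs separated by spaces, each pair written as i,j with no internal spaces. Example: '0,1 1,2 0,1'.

Collision at t=5/4: particles 1 and 2 swap velocities; positions: p0=1 p1=7 p2=7 p3=57/4; velocities now: v0=0 v1=0 v2=4 v3=1
Collision at t=11/3: particles 2 and 3 swap velocities; positions: p0=1 p1=7 p2=50/3 p3=50/3; velocities now: v0=0 v1=0 v2=1 v3=4

Answer: 1,2 2,3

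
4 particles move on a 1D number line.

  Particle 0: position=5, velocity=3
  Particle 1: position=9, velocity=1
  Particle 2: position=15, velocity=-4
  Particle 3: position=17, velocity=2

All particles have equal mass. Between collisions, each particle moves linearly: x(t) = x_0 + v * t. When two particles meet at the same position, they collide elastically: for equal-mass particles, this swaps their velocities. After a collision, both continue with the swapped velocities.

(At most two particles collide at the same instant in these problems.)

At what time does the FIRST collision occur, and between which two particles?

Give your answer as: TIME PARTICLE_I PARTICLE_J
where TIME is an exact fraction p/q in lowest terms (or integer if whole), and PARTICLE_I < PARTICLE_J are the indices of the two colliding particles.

Pair (0,1): pos 5,9 vel 3,1 -> gap=4, closing at 2/unit, collide at t=2
Pair (1,2): pos 9,15 vel 1,-4 -> gap=6, closing at 5/unit, collide at t=6/5
Pair (2,3): pos 15,17 vel -4,2 -> not approaching (rel speed -6 <= 0)
Earliest collision: t=6/5 between 1 and 2

Answer: 6/5 1 2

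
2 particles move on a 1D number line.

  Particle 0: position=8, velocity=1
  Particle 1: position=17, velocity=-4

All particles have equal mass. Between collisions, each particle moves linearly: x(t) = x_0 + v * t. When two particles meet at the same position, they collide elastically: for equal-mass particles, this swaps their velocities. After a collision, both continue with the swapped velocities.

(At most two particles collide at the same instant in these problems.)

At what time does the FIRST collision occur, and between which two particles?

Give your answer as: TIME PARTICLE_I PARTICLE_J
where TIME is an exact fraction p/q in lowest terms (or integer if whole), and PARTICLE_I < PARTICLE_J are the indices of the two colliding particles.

Pair (0,1): pos 8,17 vel 1,-4 -> gap=9, closing at 5/unit, collide at t=9/5
Earliest collision: t=9/5 between 0 and 1

Answer: 9/5 0 1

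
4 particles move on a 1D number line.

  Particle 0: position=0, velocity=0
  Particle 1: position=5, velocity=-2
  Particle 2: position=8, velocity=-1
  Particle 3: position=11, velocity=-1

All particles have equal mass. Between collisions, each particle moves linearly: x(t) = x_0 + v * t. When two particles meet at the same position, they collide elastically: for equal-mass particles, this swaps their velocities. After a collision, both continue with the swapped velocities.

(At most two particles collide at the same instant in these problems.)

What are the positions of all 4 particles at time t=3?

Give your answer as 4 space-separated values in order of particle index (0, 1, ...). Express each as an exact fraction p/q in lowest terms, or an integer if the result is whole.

Collision at t=5/2: particles 0 and 1 swap velocities; positions: p0=0 p1=0 p2=11/2 p3=17/2; velocities now: v0=-2 v1=0 v2=-1 v3=-1
Advance to t=3 (no further collisions before then); velocities: v0=-2 v1=0 v2=-1 v3=-1; positions = -1 0 5 8

Answer: -1 0 5 8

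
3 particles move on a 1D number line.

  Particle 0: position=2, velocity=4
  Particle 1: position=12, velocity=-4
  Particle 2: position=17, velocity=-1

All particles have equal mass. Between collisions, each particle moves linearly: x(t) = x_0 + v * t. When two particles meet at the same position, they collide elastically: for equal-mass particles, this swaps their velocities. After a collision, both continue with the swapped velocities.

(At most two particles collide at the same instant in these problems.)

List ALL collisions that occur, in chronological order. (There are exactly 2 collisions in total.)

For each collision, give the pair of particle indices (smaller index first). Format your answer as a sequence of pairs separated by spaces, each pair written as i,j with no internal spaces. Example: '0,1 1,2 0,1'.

Answer: 0,1 1,2

Derivation:
Collision at t=5/4: particles 0 and 1 swap velocities; positions: p0=7 p1=7 p2=63/4; velocities now: v0=-4 v1=4 v2=-1
Collision at t=3: particles 1 and 2 swap velocities; positions: p0=0 p1=14 p2=14; velocities now: v0=-4 v1=-1 v2=4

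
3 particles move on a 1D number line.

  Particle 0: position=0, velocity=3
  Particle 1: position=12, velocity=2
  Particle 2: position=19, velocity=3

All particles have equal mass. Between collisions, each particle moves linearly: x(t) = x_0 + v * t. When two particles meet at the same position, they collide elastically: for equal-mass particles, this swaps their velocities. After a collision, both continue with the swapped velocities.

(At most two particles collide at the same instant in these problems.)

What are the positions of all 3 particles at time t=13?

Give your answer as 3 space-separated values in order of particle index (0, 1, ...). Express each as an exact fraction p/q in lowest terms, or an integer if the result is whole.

Collision at t=12: particles 0 and 1 swap velocities; positions: p0=36 p1=36 p2=55; velocities now: v0=2 v1=3 v2=3
Advance to t=13 (no further collisions before then); velocities: v0=2 v1=3 v2=3; positions = 38 39 58

Answer: 38 39 58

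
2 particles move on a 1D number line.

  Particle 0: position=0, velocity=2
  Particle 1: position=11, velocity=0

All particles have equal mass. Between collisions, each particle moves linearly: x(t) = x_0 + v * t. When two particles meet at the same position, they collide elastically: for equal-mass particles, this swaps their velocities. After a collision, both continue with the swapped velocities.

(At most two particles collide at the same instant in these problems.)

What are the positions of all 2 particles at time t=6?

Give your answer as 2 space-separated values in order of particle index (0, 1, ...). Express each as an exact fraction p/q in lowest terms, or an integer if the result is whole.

Collision at t=11/2: particles 0 and 1 swap velocities; positions: p0=11 p1=11; velocities now: v0=0 v1=2
Advance to t=6 (no further collisions before then); velocities: v0=0 v1=2; positions = 11 12

Answer: 11 12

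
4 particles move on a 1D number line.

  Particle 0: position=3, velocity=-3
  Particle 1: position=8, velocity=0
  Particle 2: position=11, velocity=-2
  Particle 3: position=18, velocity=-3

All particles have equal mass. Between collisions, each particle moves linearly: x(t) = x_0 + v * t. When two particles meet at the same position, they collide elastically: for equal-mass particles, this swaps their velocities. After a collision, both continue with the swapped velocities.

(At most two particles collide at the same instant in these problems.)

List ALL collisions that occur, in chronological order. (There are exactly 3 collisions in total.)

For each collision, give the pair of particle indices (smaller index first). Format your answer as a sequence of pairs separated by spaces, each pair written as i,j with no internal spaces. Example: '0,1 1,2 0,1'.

Answer: 1,2 2,3 1,2

Derivation:
Collision at t=3/2: particles 1 and 2 swap velocities; positions: p0=-3/2 p1=8 p2=8 p3=27/2; velocities now: v0=-3 v1=-2 v2=0 v3=-3
Collision at t=10/3: particles 2 and 3 swap velocities; positions: p0=-7 p1=13/3 p2=8 p3=8; velocities now: v0=-3 v1=-2 v2=-3 v3=0
Collision at t=7: particles 1 and 2 swap velocities; positions: p0=-18 p1=-3 p2=-3 p3=8; velocities now: v0=-3 v1=-3 v2=-2 v3=0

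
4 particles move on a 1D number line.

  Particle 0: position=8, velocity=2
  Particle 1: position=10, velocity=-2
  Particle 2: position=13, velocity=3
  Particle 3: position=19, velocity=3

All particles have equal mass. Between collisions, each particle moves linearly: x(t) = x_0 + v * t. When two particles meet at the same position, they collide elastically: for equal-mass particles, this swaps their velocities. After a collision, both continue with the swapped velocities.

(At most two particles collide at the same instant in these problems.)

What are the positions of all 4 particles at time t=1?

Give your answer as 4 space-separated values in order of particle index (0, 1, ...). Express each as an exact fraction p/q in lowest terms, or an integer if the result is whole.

Collision at t=1/2: particles 0 and 1 swap velocities; positions: p0=9 p1=9 p2=29/2 p3=41/2; velocities now: v0=-2 v1=2 v2=3 v3=3
Advance to t=1 (no further collisions before then); velocities: v0=-2 v1=2 v2=3 v3=3; positions = 8 10 16 22

Answer: 8 10 16 22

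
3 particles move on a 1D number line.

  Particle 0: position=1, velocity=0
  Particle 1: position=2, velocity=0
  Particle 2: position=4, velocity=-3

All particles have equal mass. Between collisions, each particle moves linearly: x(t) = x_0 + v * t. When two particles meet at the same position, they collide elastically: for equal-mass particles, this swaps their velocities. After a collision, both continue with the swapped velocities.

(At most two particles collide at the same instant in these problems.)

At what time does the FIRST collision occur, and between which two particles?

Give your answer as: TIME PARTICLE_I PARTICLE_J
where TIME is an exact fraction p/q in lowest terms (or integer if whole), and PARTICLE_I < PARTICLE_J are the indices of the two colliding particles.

Pair (0,1): pos 1,2 vel 0,0 -> not approaching (rel speed 0 <= 0)
Pair (1,2): pos 2,4 vel 0,-3 -> gap=2, closing at 3/unit, collide at t=2/3
Earliest collision: t=2/3 between 1 and 2

Answer: 2/3 1 2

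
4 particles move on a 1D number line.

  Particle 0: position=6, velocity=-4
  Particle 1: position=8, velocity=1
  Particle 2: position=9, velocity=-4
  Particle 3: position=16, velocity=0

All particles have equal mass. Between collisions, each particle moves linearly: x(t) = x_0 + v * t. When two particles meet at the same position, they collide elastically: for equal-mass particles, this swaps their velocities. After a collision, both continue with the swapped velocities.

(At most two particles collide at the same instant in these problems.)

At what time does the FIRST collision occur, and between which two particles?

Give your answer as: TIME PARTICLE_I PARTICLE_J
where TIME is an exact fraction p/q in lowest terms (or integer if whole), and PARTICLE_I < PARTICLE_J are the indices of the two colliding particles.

Answer: 1/5 1 2

Derivation:
Pair (0,1): pos 6,8 vel -4,1 -> not approaching (rel speed -5 <= 0)
Pair (1,2): pos 8,9 vel 1,-4 -> gap=1, closing at 5/unit, collide at t=1/5
Pair (2,3): pos 9,16 vel -4,0 -> not approaching (rel speed -4 <= 0)
Earliest collision: t=1/5 between 1 and 2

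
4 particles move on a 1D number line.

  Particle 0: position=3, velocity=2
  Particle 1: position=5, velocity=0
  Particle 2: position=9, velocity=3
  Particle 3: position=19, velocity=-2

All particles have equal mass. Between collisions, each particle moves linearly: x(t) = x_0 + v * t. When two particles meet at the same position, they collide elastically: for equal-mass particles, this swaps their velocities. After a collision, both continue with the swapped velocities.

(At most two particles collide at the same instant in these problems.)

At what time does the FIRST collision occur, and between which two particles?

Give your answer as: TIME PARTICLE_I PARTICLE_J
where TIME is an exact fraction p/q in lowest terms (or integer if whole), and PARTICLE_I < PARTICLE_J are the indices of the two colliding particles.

Answer: 1 0 1

Derivation:
Pair (0,1): pos 3,5 vel 2,0 -> gap=2, closing at 2/unit, collide at t=1
Pair (1,2): pos 5,9 vel 0,3 -> not approaching (rel speed -3 <= 0)
Pair (2,3): pos 9,19 vel 3,-2 -> gap=10, closing at 5/unit, collide at t=2
Earliest collision: t=1 between 0 and 1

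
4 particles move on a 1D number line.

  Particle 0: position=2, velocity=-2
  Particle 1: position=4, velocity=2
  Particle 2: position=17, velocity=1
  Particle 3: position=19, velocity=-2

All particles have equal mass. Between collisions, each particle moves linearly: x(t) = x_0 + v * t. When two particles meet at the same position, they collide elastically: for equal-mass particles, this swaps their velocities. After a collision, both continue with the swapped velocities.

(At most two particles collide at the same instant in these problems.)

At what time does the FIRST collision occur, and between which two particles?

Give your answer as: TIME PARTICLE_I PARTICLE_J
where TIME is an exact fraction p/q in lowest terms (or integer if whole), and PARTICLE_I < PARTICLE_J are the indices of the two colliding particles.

Answer: 2/3 2 3

Derivation:
Pair (0,1): pos 2,4 vel -2,2 -> not approaching (rel speed -4 <= 0)
Pair (1,2): pos 4,17 vel 2,1 -> gap=13, closing at 1/unit, collide at t=13
Pair (2,3): pos 17,19 vel 1,-2 -> gap=2, closing at 3/unit, collide at t=2/3
Earliest collision: t=2/3 between 2 and 3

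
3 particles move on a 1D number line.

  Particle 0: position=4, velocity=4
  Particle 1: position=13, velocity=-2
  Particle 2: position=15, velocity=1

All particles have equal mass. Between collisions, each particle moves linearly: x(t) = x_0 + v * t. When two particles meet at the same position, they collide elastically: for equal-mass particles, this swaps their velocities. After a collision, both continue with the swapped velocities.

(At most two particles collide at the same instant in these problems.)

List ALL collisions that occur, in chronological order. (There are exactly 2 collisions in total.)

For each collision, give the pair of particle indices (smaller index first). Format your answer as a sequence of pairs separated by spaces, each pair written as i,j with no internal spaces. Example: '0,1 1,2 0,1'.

Collision at t=3/2: particles 0 and 1 swap velocities; positions: p0=10 p1=10 p2=33/2; velocities now: v0=-2 v1=4 v2=1
Collision at t=11/3: particles 1 and 2 swap velocities; positions: p0=17/3 p1=56/3 p2=56/3; velocities now: v0=-2 v1=1 v2=4

Answer: 0,1 1,2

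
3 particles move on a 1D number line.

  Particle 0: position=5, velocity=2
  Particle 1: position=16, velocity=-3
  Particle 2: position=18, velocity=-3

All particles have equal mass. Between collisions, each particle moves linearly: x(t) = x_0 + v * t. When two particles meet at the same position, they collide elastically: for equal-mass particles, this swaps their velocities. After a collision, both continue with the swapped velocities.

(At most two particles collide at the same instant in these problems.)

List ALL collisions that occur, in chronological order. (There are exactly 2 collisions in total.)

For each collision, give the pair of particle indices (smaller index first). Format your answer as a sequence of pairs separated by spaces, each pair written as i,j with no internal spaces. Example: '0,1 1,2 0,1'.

Answer: 0,1 1,2

Derivation:
Collision at t=11/5: particles 0 and 1 swap velocities; positions: p0=47/5 p1=47/5 p2=57/5; velocities now: v0=-3 v1=2 v2=-3
Collision at t=13/5: particles 1 and 2 swap velocities; positions: p0=41/5 p1=51/5 p2=51/5; velocities now: v0=-3 v1=-3 v2=2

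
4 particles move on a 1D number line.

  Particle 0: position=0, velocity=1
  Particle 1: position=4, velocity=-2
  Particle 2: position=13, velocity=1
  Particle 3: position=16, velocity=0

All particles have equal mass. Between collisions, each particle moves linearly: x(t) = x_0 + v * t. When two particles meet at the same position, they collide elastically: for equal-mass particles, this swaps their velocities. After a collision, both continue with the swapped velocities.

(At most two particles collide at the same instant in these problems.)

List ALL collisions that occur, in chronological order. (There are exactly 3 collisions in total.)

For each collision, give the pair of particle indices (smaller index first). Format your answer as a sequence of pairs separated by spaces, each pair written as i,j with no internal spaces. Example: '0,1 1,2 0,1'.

Collision at t=4/3: particles 0 and 1 swap velocities; positions: p0=4/3 p1=4/3 p2=43/3 p3=16; velocities now: v0=-2 v1=1 v2=1 v3=0
Collision at t=3: particles 2 and 3 swap velocities; positions: p0=-2 p1=3 p2=16 p3=16; velocities now: v0=-2 v1=1 v2=0 v3=1
Collision at t=16: particles 1 and 2 swap velocities; positions: p0=-28 p1=16 p2=16 p3=29; velocities now: v0=-2 v1=0 v2=1 v3=1

Answer: 0,1 2,3 1,2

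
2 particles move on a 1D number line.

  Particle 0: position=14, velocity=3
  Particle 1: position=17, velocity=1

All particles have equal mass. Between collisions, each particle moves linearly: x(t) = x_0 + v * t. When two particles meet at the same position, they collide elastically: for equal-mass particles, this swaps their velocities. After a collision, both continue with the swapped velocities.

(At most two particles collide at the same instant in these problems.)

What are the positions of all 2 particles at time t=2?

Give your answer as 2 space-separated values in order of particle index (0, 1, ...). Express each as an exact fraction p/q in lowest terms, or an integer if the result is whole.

Answer: 19 20

Derivation:
Collision at t=3/2: particles 0 and 1 swap velocities; positions: p0=37/2 p1=37/2; velocities now: v0=1 v1=3
Advance to t=2 (no further collisions before then); velocities: v0=1 v1=3; positions = 19 20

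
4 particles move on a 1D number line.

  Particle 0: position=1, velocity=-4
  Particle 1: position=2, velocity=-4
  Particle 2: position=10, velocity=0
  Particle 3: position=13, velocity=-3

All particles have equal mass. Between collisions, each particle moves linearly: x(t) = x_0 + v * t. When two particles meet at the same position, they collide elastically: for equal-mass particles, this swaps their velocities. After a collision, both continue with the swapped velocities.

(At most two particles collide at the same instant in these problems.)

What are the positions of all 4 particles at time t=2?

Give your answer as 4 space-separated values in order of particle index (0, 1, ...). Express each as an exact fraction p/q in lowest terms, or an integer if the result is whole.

Collision at t=1: particles 2 and 3 swap velocities; positions: p0=-3 p1=-2 p2=10 p3=10; velocities now: v0=-4 v1=-4 v2=-3 v3=0
Advance to t=2 (no further collisions before then); velocities: v0=-4 v1=-4 v2=-3 v3=0; positions = -7 -6 7 10

Answer: -7 -6 7 10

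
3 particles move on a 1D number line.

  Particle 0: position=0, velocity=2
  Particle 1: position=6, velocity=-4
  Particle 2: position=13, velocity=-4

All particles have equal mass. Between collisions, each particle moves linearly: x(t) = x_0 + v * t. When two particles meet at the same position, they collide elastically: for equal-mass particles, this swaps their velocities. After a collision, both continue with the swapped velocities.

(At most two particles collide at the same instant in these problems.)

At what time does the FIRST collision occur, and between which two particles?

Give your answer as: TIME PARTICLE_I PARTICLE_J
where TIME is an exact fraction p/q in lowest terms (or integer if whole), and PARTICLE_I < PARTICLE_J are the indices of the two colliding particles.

Pair (0,1): pos 0,6 vel 2,-4 -> gap=6, closing at 6/unit, collide at t=1
Pair (1,2): pos 6,13 vel -4,-4 -> not approaching (rel speed 0 <= 0)
Earliest collision: t=1 between 0 and 1

Answer: 1 0 1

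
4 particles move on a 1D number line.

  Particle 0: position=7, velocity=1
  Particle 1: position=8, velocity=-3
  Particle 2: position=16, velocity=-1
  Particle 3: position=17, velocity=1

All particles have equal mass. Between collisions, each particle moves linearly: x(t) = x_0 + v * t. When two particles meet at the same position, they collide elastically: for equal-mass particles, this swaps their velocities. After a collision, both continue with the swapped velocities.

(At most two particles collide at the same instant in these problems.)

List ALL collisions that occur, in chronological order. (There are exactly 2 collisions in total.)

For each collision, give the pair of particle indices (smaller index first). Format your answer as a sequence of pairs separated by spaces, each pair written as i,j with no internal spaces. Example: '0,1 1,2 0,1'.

Answer: 0,1 1,2

Derivation:
Collision at t=1/4: particles 0 and 1 swap velocities; positions: p0=29/4 p1=29/4 p2=63/4 p3=69/4; velocities now: v0=-3 v1=1 v2=-1 v3=1
Collision at t=9/2: particles 1 and 2 swap velocities; positions: p0=-11/2 p1=23/2 p2=23/2 p3=43/2; velocities now: v0=-3 v1=-1 v2=1 v3=1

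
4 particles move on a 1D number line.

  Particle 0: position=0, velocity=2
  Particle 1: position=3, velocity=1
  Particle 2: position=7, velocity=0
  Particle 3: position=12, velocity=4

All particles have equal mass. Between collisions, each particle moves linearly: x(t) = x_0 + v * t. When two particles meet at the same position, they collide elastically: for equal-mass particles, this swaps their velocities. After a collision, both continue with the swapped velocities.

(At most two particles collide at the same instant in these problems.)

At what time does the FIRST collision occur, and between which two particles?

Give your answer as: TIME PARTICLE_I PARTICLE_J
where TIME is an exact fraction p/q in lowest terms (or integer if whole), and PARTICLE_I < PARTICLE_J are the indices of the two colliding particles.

Pair (0,1): pos 0,3 vel 2,1 -> gap=3, closing at 1/unit, collide at t=3
Pair (1,2): pos 3,7 vel 1,0 -> gap=4, closing at 1/unit, collide at t=4
Pair (2,3): pos 7,12 vel 0,4 -> not approaching (rel speed -4 <= 0)
Earliest collision: t=3 between 0 and 1

Answer: 3 0 1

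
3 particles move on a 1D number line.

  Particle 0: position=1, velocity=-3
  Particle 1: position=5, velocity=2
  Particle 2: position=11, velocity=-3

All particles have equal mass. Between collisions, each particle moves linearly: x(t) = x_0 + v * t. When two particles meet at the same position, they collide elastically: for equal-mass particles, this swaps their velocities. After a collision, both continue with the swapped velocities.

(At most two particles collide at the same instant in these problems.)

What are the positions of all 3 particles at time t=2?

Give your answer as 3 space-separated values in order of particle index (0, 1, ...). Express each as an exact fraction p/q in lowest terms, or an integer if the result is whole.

Collision at t=6/5: particles 1 and 2 swap velocities; positions: p0=-13/5 p1=37/5 p2=37/5; velocities now: v0=-3 v1=-3 v2=2
Advance to t=2 (no further collisions before then); velocities: v0=-3 v1=-3 v2=2; positions = -5 5 9

Answer: -5 5 9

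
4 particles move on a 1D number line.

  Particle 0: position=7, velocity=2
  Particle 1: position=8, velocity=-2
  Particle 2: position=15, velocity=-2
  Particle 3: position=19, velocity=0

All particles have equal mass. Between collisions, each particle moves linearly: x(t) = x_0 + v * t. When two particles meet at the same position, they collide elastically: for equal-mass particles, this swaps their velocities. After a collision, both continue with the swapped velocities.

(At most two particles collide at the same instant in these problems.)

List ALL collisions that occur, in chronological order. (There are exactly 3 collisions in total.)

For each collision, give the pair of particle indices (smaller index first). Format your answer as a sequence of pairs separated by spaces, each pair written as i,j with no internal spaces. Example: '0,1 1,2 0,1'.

Collision at t=1/4: particles 0 and 1 swap velocities; positions: p0=15/2 p1=15/2 p2=29/2 p3=19; velocities now: v0=-2 v1=2 v2=-2 v3=0
Collision at t=2: particles 1 and 2 swap velocities; positions: p0=4 p1=11 p2=11 p3=19; velocities now: v0=-2 v1=-2 v2=2 v3=0
Collision at t=6: particles 2 and 3 swap velocities; positions: p0=-4 p1=3 p2=19 p3=19; velocities now: v0=-2 v1=-2 v2=0 v3=2

Answer: 0,1 1,2 2,3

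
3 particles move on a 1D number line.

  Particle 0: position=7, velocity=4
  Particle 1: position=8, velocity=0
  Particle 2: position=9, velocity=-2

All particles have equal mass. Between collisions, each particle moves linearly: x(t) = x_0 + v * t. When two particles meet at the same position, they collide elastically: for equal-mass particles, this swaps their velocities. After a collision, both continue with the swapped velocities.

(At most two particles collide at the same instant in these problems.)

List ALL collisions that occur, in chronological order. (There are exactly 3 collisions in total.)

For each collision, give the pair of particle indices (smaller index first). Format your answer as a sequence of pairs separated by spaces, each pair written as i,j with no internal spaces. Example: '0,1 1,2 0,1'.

Collision at t=1/4: particles 0 and 1 swap velocities; positions: p0=8 p1=8 p2=17/2; velocities now: v0=0 v1=4 v2=-2
Collision at t=1/3: particles 1 and 2 swap velocities; positions: p0=8 p1=25/3 p2=25/3; velocities now: v0=0 v1=-2 v2=4
Collision at t=1/2: particles 0 and 1 swap velocities; positions: p0=8 p1=8 p2=9; velocities now: v0=-2 v1=0 v2=4

Answer: 0,1 1,2 0,1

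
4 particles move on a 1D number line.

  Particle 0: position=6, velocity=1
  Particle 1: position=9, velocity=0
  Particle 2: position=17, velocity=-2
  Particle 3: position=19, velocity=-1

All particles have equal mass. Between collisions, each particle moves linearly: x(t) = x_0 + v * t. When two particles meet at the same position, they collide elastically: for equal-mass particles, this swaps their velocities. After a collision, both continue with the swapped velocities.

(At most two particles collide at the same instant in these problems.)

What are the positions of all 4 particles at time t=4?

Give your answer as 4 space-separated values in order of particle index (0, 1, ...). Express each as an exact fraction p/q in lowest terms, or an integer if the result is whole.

Answer: 9 9 10 15

Derivation:
Collision at t=3: particles 0 and 1 swap velocities; positions: p0=9 p1=9 p2=11 p3=16; velocities now: v0=0 v1=1 v2=-2 v3=-1
Collision at t=11/3: particles 1 and 2 swap velocities; positions: p0=9 p1=29/3 p2=29/3 p3=46/3; velocities now: v0=0 v1=-2 v2=1 v3=-1
Collision at t=4: particles 0 and 1 swap velocities; positions: p0=9 p1=9 p2=10 p3=15; velocities now: v0=-2 v1=0 v2=1 v3=-1
Advance to t=4 (no further collisions before then); velocities: v0=-2 v1=0 v2=1 v3=-1; positions = 9 9 10 15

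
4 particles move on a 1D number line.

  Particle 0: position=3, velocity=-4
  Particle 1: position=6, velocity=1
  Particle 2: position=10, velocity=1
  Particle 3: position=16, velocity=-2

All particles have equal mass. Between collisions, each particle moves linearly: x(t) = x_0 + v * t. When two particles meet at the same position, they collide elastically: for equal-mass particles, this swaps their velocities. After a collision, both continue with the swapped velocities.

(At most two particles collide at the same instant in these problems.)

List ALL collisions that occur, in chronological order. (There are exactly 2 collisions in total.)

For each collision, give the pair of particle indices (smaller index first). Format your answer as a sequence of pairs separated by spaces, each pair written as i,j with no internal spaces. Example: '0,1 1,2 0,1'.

Answer: 2,3 1,2

Derivation:
Collision at t=2: particles 2 and 3 swap velocities; positions: p0=-5 p1=8 p2=12 p3=12; velocities now: v0=-4 v1=1 v2=-2 v3=1
Collision at t=10/3: particles 1 and 2 swap velocities; positions: p0=-31/3 p1=28/3 p2=28/3 p3=40/3; velocities now: v0=-4 v1=-2 v2=1 v3=1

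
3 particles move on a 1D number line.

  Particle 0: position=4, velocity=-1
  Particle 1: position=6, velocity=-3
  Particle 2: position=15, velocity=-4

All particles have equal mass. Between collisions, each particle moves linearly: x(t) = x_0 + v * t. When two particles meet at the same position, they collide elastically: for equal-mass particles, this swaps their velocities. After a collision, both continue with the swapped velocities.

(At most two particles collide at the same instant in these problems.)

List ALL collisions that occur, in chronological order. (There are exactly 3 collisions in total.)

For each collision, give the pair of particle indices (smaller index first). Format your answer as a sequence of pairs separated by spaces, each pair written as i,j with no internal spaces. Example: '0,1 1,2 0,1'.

Answer: 0,1 1,2 0,1

Derivation:
Collision at t=1: particles 0 and 1 swap velocities; positions: p0=3 p1=3 p2=11; velocities now: v0=-3 v1=-1 v2=-4
Collision at t=11/3: particles 1 and 2 swap velocities; positions: p0=-5 p1=1/3 p2=1/3; velocities now: v0=-3 v1=-4 v2=-1
Collision at t=9: particles 0 and 1 swap velocities; positions: p0=-21 p1=-21 p2=-5; velocities now: v0=-4 v1=-3 v2=-1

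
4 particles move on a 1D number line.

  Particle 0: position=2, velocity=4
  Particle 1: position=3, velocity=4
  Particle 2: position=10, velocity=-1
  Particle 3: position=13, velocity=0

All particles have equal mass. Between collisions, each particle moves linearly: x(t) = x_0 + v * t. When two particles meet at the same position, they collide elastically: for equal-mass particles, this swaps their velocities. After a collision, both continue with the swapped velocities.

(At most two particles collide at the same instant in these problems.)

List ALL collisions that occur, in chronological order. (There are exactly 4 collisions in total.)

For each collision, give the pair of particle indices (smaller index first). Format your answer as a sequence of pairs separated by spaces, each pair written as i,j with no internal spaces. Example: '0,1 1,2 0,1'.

Answer: 1,2 0,1 2,3 1,2

Derivation:
Collision at t=7/5: particles 1 and 2 swap velocities; positions: p0=38/5 p1=43/5 p2=43/5 p3=13; velocities now: v0=4 v1=-1 v2=4 v3=0
Collision at t=8/5: particles 0 and 1 swap velocities; positions: p0=42/5 p1=42/5 p2=47/5 p3=13; velocities now: v0=-1 v1=4 v2=4 v3=0
Collision at t=5/2: particles 2 and 3 swap velocities; positions: p0=15/2 p1=12 p2=13 p3=13; velocities now: v0=-1 v1=4 v2=0 v3=4
Collision at t=11/4: particles 1 and 2 swap velocities; positions: p0=29/4 p1=13 p2=13 p3=14; velocities now: v0=-1 v1=0 v2=4 v3=4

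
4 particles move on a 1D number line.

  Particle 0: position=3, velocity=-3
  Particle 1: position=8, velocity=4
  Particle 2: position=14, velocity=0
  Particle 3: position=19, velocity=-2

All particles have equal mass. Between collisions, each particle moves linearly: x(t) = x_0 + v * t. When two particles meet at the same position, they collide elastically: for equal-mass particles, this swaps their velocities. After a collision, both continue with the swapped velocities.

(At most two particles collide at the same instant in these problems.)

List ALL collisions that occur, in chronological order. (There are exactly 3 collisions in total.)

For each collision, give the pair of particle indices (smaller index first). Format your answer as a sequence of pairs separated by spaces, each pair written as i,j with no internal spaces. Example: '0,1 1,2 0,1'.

Collision at t=3/2: particles 1 and 2 swap velocities; positions: p0=-3/2 p1=14 p2=14 p3=16; velocities now: v0=-3 v1=0 v2=4 v3=-2
Collision at t=11/6: particles 2 and 3 swap velocities; positions: p0=-5/2 p1=14 p2=46/3 p3=46/3; velocities now: v0=-3 v1=0 v2=-2 v3=4
Collision at t=5/2: particles 1 and 2 swap velocities; positions: p0=-9/2 p1=14 p2=14 p3=18; velocities now: v0=-3 v1=-2 v2=0 v3=4

Answer: 1,2 2,3 1,2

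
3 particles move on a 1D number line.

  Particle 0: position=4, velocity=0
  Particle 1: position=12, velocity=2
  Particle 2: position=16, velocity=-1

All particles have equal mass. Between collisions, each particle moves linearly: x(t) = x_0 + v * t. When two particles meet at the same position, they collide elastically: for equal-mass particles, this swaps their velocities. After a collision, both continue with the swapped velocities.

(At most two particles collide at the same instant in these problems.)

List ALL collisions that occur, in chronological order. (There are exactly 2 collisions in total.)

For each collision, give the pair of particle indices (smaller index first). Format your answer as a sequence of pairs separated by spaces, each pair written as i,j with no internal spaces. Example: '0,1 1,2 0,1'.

Answer: 1,2 0,1

Derivation:
Collision at t=4/3: particles 1 and 2 swap velocities; positions: p0=4 p1=44/3 p2=44/3; velocities now: v0=0 v1=-1 v2=2
Collision at t=12: particles 0 and 1 swap velocities; positions: p0=4 p1=4 p2=36; velocities now: v0=-1 v1=0 v2=2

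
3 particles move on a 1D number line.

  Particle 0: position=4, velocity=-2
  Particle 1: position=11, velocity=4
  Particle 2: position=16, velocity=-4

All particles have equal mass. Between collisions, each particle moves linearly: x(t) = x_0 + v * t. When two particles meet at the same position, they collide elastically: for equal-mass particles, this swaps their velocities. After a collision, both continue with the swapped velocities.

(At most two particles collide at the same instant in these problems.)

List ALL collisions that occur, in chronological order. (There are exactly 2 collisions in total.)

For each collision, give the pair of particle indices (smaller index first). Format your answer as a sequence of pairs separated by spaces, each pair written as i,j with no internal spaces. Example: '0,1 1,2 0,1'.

Collision at t=5/8: particles 1 and 2 swap velocities; positions: p0=11/4 p1=27/2 p2=27/2; velocities now: v0=-2 v1=-4 v2=4
Collision at t=6: particles 0 and 1 swap velocities; positions: p0=-8 p1=-8 p2=35; velocities now: v0=-4 v1=-2 v2=4

Answer: 1,2 0,1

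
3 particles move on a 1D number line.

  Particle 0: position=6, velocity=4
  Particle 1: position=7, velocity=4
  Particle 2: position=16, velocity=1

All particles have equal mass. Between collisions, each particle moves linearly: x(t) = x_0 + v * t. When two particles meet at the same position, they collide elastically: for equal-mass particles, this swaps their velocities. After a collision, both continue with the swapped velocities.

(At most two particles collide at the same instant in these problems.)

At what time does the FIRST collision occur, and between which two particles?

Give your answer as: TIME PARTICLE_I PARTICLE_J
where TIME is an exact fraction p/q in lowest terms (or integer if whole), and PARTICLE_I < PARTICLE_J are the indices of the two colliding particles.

Pair (0,1): pos 6,7 vel 4,4 -> not approaching (rel speed 0 <= 0)
Pair (1,2): pos 7,16 vel 4,1 -> gap=9, closing at 3/unit, collide at t=3
Earliest collision: t=3 between 1 and 2

Answer: 3 1 2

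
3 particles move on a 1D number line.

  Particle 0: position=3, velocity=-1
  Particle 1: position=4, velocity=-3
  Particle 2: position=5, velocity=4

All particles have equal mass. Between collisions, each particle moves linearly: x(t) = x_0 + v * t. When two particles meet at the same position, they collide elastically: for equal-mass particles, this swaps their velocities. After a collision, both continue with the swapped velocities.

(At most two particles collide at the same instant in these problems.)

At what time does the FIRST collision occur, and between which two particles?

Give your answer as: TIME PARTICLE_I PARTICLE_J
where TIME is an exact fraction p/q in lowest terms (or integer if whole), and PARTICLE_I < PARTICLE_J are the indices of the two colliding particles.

Pair (0,1): pos 3,4 vel -1,-3 -> gap=1, closing at 2/unit, collide at t=1/2
Pair (1,2): pos 4,5 vel -3,4 -> not approaching (rel speed -7 <= 0)
Earliest collision: t=1/2 between 0 and 1

Answer: 1/2 0 1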